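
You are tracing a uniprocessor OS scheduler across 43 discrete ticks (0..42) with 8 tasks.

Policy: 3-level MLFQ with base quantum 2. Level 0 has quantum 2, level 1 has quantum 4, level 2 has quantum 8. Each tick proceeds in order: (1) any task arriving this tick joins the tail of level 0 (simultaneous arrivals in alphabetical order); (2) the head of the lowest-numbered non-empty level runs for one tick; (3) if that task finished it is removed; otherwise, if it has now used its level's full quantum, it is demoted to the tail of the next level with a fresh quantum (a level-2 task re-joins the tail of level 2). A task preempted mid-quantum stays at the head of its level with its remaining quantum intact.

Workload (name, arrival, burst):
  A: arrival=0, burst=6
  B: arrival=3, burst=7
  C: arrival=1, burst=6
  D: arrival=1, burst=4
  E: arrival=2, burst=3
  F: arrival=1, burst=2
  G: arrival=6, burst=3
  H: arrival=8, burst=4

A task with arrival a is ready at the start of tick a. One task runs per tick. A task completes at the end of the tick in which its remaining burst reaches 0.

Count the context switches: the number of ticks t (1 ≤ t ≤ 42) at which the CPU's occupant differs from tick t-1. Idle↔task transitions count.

t=0: L0/L1/L2 = A/-/- → run A
t=1: L0/L1/L2 = ACDF/-/- → run A
t=2: L0/L1/L2 = CDFE/A/- → run C
t=3: L0/L1/L2 = CDFEB/A/- → run C
t=4: L0/L1/L2 = DFEB/AC/- → run D
t=5: L0/L1/L2 = DFEB/AC/- → run D
t=6: L0/L1/L2 = FEBG/ACD/- → run F
t=7: L0/L1/L2 = FEBG/ACD/- → run F
t=8: L0/L1/L2 = EBGH/ACD/- → run E
t=9: L0/L1/L2 = EBGH/ACD/- → run E
t=10: L0/L1/L2 = BGH/ACDE/- → run B
t=11: L0/L1/L2 = BGH/ACDE/- → run B
t=12: L0/L1/L2 = GH/ACDEB/- → run G
t=13: L0/L1/L2 = GH/ACDEB/- → run G
t=14: L0/L1/L2 = H/ACDEBG/- → run H
t=15: L0/L1/L2 = H/ACDEBG/- → run H
t=16: L0/L1/L2 = -/ACDEBGH/- → run A
t=17: L0/L1/L2 = -/ACDEBGH/- → run A
t=18: L0/L1/L2 = -/ACDEBGH/- → run A
t=19: L0/L1/L2 = -/ACDEBGH/- → run A
t=20: L0/L1/L2 = -/CDEBGH/- → run C
t=21: L0/L1/L2 = -/CDEBGH/- → run C
t=22: L0/L1/L2 = -/CDEBGH/- → run C
t=23: L0/L1/L2 = -/CDEBGH/- → run C
t=24: L0/L1/L2 = -/DEBGH/- → run D
t=25: L0/L1/L2 = -/DEBGH/- → run D
t=26: L0/L1/L2 = -/EBGH/- → run E
t=27: L0/L1/L2 = -/BGH/- → run B
t=28: L0/L1/L2 = -/BGH/- → run B
t=29: L0/L1/L2 = -/BGH/- → run B
t=30: L0/L1/L2 = -/BGH/- → run B
t=31: L0/L1/L2 = -/GH/B → run G
t=32: L0/L1/L2 = -/H/B → run H
t=33: L0/L1/L2 = -/H/B → run H
t=34: L0/L1/L2 = -/-/B → run B
t=35: (idle)
t=36: (idle)
t=37: (idle)
t=38: (idle)
t=39: (idle)
t=40: (idle)
t=41: (idle)
t=42: (idle)

context switches = 16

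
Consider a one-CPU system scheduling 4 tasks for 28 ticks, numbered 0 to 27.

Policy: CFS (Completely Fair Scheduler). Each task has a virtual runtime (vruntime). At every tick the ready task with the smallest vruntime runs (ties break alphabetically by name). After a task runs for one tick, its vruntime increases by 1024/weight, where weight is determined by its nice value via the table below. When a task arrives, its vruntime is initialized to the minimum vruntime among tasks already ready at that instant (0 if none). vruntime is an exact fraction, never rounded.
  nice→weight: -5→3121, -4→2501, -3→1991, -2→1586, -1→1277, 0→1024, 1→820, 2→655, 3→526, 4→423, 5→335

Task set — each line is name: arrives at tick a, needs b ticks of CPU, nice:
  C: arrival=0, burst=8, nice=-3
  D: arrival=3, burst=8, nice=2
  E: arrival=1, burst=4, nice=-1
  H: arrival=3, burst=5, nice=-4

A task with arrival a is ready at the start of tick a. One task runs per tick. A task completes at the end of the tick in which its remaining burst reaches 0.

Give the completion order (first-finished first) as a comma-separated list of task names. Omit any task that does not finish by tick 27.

t=0: vr[C=0] → run C
t=1: vr[C=1024/1991 E=1024/1991] → run C
t=2: vr[C=2048/1991 E=1024/1991] → run E
t=3: vr[C=2048/1991 D=2048/1991 E=3346432/2542507 H=2048/1991] → run C
t=4: vr[C=3072/1991 D=2048/1991 E=3346432/2542507 H=2048/1991] → run D
t=5: vr[C=3072/1991 D=3380224/1304105 E=3346432/2542507 H=2048/1991] → run H
t=6: vr[C=3072/1991 D=3380224/1304105 E=3346432/2542507 H=7160832/4979491] → run E
t=7: vr[C=3072/1991 D=3380224/1304105 E=5385216/2542507 H=7160832/4979491] → run H
t=8: vr[C=3072/1991 D=3380224/1304105 E=5385216/2542507 H=9199616/4979491] → run C
t=9: vr[C=4096/1991 D=3380224/1304105 E=5385216/2542507 H=9199616/4979491] → run H
t=10: vr[C=4096/1991 D=3380224/1304105 E=5385216/2542507 H=11238400/4979491] → run C
t=11: vr[C=5120/1991 D=3380224/1304105 E=5385216/2542507 H=11238400/4979491] → run E
t=12: vr[C=5120/1991 D=3380224/1304105 E=7424000/2542507 H=11238400/4979491] → run H
t=13: vr[C=5120/1991 D=3380224/1304105 E=7424000/2542507 H=13277184/4979491] → run C
t=14: vr[C=6144/1991 D=3380224/1304105 E=7424000/2542507 H=13277184/4979491] → run D
t=15: vr[C=6144/1991 D=5419008/1304105 E=7424000/2542507 H=13277184/4979491] → run H
t=16: vr[C=6144/1991 D=5419008/1304105 E=7424000/2542507] → run E
t=17: vr[C=6144/1991 D=5419008/1304105] → run C
t=18: vr[C=7168/1991 D=5419008/1304105] → run C
t=19: vr[D=5419008/1304105] → run D
t=20: vr[D=7457792/1304105] → run D
t=21: vr[D=9496576/1304105] → run D
t=22: vr[D=2307072/260821] → run D
t=23: vr[D=13574144/1304105] → run D
t=24: vr[D=15612928/1304105] → run D
t=25: (idle)
t=26: (idle)
t=27: (idle)

completion order = H, E, C, D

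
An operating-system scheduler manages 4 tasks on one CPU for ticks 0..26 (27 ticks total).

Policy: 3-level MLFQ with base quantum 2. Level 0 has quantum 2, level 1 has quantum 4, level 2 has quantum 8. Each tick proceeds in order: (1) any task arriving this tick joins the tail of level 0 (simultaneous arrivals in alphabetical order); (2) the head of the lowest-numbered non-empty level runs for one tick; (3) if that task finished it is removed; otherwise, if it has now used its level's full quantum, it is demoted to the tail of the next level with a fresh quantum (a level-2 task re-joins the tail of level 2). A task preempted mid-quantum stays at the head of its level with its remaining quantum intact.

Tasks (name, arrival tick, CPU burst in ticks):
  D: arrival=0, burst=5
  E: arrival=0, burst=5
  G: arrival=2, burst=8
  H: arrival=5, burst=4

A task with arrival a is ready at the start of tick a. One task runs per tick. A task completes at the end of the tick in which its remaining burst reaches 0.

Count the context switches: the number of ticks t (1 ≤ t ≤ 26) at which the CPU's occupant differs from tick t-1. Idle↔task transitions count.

context switches = 9

t=0: L0/L1/L2 = DE/-/- → run D
t=1: L0/L1/L2 = DE/-/- → run D
t=2: L0/L1/L2 = EG/D/- → run E
t=3: L0/L1/L2 = EG/D/- → run E
t=4: L0/L1/L2 = G/DE/- → run G
t=5: L0/L1/L2 = GH/DE/- → run G
t=6: L0/L1/L2 = H/DEG/- → run H
t=7: L0/L1/L2 = H/DEG/- → run H
t=8: L0/L1/L2 = -/DEGH/- → run D
t=9: L0/L1/L2 = -/DEGH/- → run D
t=10: L0/L1/L2 = -/DEGH/- → run D
t=11: L0/L1/L2 = -/EGH/- → run E
t=12: L0/L1/L2 = -/EGH/- → run E
t=13: L0/L1/L2 = -/EGH/- → run E
t=14: L0/L1/L2 = -/GH/- → run G
t=15: L0/L1/L2 = -/GH/- → run G
t=16: L0/L1/L2 = -/GH/- → run G
t=17: L0/L1/L2 = -/GH/- → run G
t=18: L0/L1/L2 = -/H/G → run H
t=19: L0/L1/L2 = -/H/G → run H
t=20: L0/L1/L2 = -/-/G → run G
t=21: L0/L1/L2 = -/-/G → run G
t=22: (idle)
t=23: (idle)
t=24: (idle)
t=25: (idle)
t=26: (idle)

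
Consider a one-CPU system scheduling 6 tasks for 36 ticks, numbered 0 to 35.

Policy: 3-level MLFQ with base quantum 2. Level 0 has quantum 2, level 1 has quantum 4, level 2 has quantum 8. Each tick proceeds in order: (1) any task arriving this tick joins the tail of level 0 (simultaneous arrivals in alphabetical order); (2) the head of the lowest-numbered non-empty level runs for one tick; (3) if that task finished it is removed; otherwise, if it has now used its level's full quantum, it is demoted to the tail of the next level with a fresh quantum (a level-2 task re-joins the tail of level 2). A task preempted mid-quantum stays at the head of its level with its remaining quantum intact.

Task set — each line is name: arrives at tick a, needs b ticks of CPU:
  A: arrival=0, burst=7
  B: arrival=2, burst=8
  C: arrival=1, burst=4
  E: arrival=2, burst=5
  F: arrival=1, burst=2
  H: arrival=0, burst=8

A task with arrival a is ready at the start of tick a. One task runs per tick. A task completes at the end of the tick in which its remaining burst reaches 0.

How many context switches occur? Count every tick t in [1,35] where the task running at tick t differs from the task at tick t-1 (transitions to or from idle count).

context switches = 14

t=0: L0/L1/L2 = AH/-/- → run A
t=1: L0/L1/L2 = AHCF/-/- → run A
t=2: L0/L1/L2 = HCFBE/A/- → run H
t=3: L0/L1/L2 = HCFBE/A/- → run H
t=4: L0/L1/L2 = CFBE/AH/- → run C
t=5: L0/L1/L2 = CFBE/AH/- → run C
t=6: L0/L1/L2 = FBE/AHC/- → run F
t=7: L0/L1/L2 = FBE/AHC/- → run F
t=8: L0/L1/L2 = BE/AHC/- → run B
t=9: L0/L1/L2 = BE/AHC/- → run B
t=10: L0/L1/L2 = E/AHCB/- → run E
t=11: L0/L1/L2 = E/AHCB/- → run E
t=12: L0/L1/L2 = -/AHCBE/- → run A
t=13: L0/L1/L2 = -/AHCBE/- → run A
t=14: L0/L1/L2 = -/AHCBE/- → run A
t=15: L0/L1/L2 = -/AHCBE/- → run A
t=16: L0/L1/L2 = -/HCBE/A → run H
t=17: L0/L1/L2 = -/HCBE/A → run H
t=18: L0/L1/L2 = -/HCBE/A → run H
t=19: L0/L1/L2 = -/HCBE/A → run H
t=20: L0/L1/L2 = -/CBE/AH → run C
t=21: L0/L1/L2 = -/CBE/AH → run C
t=22: L0/L1/L2 = -/BE/AH → run B
t=23: L0/L1/L2 = -/BE/AH → run B
t=24: L0/L1/L2 = -/BE/AH → run B
t=25: L0/L1/L2 = -/BE/AH → run B
t=26: L0/L1/L2 = -/E/AHB → run E
t=27: L0/L1/L2 = -/E/AHB → run E
t=28: L0/L1/L2 = -/E/AHB → run E
t=29: L0/L1/L2 = -/-/AHB → run A
t=30: L0/L1/L2 = -/-/HB → run H
t=31: L0/L1/L2 = -/-/HB → run H
t=32: L0/L1/L2 = -/-/B → run B
t=33: L0/L1/L2 = -/-/B → run B
t=34: (idle)
t=35: (idle)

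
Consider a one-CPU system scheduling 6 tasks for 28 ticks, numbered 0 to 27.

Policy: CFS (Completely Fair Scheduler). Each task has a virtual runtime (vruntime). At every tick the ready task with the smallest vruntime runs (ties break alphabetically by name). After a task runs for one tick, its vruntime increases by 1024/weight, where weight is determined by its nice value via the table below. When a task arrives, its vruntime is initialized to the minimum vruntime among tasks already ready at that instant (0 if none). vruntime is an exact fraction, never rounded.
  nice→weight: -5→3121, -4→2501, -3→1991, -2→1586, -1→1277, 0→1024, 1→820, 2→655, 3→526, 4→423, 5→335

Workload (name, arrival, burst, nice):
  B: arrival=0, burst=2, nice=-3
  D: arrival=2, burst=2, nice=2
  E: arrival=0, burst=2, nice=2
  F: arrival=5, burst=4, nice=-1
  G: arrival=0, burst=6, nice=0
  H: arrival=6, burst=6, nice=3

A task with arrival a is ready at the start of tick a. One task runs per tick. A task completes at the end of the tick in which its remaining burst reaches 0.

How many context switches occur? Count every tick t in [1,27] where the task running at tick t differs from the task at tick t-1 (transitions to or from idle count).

context switches = 20

t=0: vr[B=0 E=0 G=0] → run B
t=1: vr[B=1024/1991 E=0 G=0] → run E
t=2: vr[B=1024/1991 D=0 E=1024/655 G=0] → run D
t=3: vr[B=1024/1991 D=1024/655 E=1024/655 G=0] → run G
t=4: vr[B=1024/1991 D=1024/655 E=1024/655 G=1] → run B
t=5: vr[D=1024/655 E=1024/655 F=1 G=1] → run F
t=6: vr[D=1024/655 E=1024/655 F=2301/1277 G=1 H=1] → run G
t=7: vr[D=1024/655 E=1024/655 F=2301/1277 G=2 H=1] → run H
t=8: vr[D=1024/655 E=1024/655 F=2301/1277 G=2 H=775/263] → run D
t=9: vr[E=1024/655 F=2301/1277 G=2 H=775/263] → run E
t=10: vr[F=2301/1277 G=2 H=775/263] → run F
t=11: vr[F=3325/1277 G=2 H=775/263] → run G
t=12: vr[F=3325/1277 G=3 H=775/263] → run F
t=13: vr[F=4349/1277 G=3 H=775/263] → run H
t=14: vr[F=4349/1277 G=3 H=1287/263] → run G
t=15: vr[F=4349/1277 G=4 H=1287/263] → run F
t=16: vr[G=4 H=1287/263] → run G
t=17: vr[G=5 H=1287/263] → run H
t=18: vr[G=5 H=1799/263] → run G
t=19: vr[H=1799/263] → run H
t=20: vr[H=2311/263] → run H
t=21: vr[H=2823/263] → run H
t=22: (idle)
t=23: (idle)
t=24: (idle)
t=25: (idle)
t=26: (idle)
t=27: (idle)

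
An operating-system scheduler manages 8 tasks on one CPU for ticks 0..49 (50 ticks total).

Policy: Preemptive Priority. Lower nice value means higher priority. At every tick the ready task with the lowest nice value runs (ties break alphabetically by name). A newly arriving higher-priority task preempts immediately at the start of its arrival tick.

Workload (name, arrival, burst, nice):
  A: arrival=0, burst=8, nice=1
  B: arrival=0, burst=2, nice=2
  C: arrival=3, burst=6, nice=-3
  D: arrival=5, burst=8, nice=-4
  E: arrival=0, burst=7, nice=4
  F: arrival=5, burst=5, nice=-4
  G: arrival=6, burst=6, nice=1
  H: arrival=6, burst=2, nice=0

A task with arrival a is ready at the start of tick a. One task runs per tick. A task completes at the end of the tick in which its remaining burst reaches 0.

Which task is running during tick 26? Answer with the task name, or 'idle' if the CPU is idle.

running at tick 26 = A

t=0: ready={A,B,E} → run A
t=1: ready={A,B,E} → run A
t=2: ready={A,B,E} → run A
t=3: ready={A,B,C,E} → run C
t=4: ready={A,B,C,E} → run C
t=5: ready={A,B,C,D,E,F} → run D
t=6: ready={A,B,C,D,E,F,G,H} → run D
t=7: ready={A,B,C,D,E,F,G,H} → run D
t=8: ready={A,B,C,D,E,F,G,H} → run D
t=9: ready={A,B,C,D,E,F,G,H} → run D
t=10: ready={A,B,C,D,E,F,G,H} → run D
t=11: ready={A,B,C,D,E,F,G,H} → run D
t=12: ready={A,B,C,D,E,F,G,H} → run D
t=13: ready={A,B,C,E,F,G,H} → run F
t=14: ready={A,B,C,E,F,G,H} → run F
t=15: ready={A,B,C,E,F,G,H} → run F
t=16: ready={A,B,C,E,F,G,H} → run F
t=17: ready={A,B,C,E,F,G,H} → run F
t=18: ready={A,B,C,E,G,H} → run C
t=19: ready={A,B,C,E,G,H} → run C
t=20: ready={A,B,C,E,G,H} → run C
t=21: ready={A,B,C,E,G,H} → run C
t=22: ready={A,B,E,G,H} → run H
t=23: ready={A,B,E,G,H} → run H
t=24: ready={A,B,E,G} → run A
t=25: ready={A,B,E,G} → run A
t=26: ready={A,B,E,G} → run A
t=27: ready={A,B,E,G} → run A
t=28: ready={A,B,E,G} → run A
t=29: ready={B,E,G} → run G
t=30: ready={B,E,G} → run G
t=31: ready={B,E,G} → run G
t=32: ready={B,E,G} → run G
t=33: ready={B,E,G} → run G
t=34: ready={B,E,G} → run G
t=35: ready={B,E} → run B
t=36: ready={B,E} → run B
t=37: ready={E} → run E
t=38: ready={E} → run E
t=39: ready={E} → run E
t=40: ready={E} → run E
t=41: ready={E} → run E
t=42: ready={E} → run E
t=43: ready={E} → run E
t=44: (idle)
t=45: (idle)
t=46: (idle)
t=47: (idle)
t=48: (idle)
t=49: (idle)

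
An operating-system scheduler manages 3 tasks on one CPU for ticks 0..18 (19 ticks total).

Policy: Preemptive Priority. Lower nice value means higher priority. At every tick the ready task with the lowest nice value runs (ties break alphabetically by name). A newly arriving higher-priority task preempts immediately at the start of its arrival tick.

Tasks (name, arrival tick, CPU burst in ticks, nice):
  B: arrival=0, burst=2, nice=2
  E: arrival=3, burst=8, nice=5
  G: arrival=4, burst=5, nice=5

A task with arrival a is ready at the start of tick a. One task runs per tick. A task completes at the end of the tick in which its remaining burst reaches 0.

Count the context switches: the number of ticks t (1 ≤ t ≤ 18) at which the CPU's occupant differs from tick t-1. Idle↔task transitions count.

t=0: ready={B} → run B
t=1: ready={B} → run B
t=2: (idle)
t=3: ready={E} → run E
t=4: ready={E,G} → run E
t=5: ready={E,G} → run E
t=6: ready={E,G} → run E
t=7: ready={E,G} → run E
t=8: ready={E,G} → run E
t=9: ready={E,G} → run E
t=10: ready={E,G} → run E
t=11: ready={G} → run G
t=12: ready={G} → run G
t=13: ready={G} → run G
t=14: ready={G} → run G
t=15: ready={G} → run G
t=16: (idle)
t=17: (idle)
t=18: (idle)

context switches = 4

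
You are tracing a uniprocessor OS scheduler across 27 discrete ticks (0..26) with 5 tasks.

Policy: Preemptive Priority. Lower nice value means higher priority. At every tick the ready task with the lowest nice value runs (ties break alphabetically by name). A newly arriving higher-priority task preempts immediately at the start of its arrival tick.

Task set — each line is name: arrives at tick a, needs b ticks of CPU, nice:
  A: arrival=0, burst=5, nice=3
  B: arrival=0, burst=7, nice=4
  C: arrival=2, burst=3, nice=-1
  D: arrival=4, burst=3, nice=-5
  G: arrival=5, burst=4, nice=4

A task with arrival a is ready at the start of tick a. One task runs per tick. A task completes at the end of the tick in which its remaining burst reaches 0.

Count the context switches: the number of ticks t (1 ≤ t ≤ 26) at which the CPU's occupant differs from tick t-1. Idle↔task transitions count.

t=0: ready={A,B} → run A
t=1: ready={A,B} → run A
t=2: ready={A,B,C} → run C
t=3: ready={A,B,C} → run C
t=4: ready={A,B,C,D} → run D
t=5: ready={A,B,C,D,G} → run D
t=6: ready={A,B,C,D,G} → run D
t=7: ready={A,B,C,G} → run C
t=8: ready={A,B,G} → run A
t=9: ready={A,B,G} → run A
t=10: ready={A,B,G} → run A
t=11: ready={B,G} → run B
t=12: ready={B,G} → run B
t=13: ready={B,G} → run B
t=14: ready={B,G} → run B
t=15: ready={B,G} → run B
t=16: ready={B,G} → run B
t=17: ready={B,G} → run B
t=18: ready={G} → run G
t=19: ready={G} → run G
t=20: ready={G} → run G
t=21: ready={G} → run G
t=22: (idle)
t=23: (idle)
t=24: (idle)
t=25: (idle)
t=26: (idle)

context switches = 7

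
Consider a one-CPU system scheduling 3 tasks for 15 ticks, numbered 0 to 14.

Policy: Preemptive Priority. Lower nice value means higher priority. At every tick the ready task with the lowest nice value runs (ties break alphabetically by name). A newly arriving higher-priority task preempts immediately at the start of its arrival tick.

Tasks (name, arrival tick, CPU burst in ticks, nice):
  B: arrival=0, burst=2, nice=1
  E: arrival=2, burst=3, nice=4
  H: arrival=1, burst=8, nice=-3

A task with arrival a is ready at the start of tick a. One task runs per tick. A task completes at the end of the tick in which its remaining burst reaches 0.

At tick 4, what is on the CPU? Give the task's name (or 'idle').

t=0: ready={B} → run B
t=1: ready={B,H} → run H
t=2: ready={B,E,H} → run H
t=3: ready={B,E,H} → run H
t=4: ready={B,E,H} → run H
t=5: ready={B,E,H} → run H
t=6: ready={B,E,H} → run H
t=7: ready={B,E,H} → run H
t=8: ready={B,E,H} → run H
t=9: ready={B,E} → run B
t=10: ready={E} → run E
t=11: ready={E} → run E
t=12: ready={E} → run E
t=13: (idle)
t=14: (idle)

running at tick 4 = H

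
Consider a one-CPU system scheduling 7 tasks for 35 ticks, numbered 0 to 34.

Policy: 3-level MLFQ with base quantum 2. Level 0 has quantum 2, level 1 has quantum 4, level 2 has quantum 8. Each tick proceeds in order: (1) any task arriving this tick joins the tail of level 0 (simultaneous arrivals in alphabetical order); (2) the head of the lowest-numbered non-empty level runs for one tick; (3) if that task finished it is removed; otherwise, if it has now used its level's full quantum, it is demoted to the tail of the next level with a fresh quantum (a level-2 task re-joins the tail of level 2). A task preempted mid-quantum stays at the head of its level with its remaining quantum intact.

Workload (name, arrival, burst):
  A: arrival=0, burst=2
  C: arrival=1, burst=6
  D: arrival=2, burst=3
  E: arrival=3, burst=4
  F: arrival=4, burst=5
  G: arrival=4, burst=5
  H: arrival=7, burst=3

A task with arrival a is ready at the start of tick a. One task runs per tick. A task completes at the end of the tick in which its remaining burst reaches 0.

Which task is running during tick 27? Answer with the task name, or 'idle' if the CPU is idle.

running at tick 27 = H

t=0: L0/L1/L2 = A/-/- → run A
t=1: L0/L1/L2 = AC/-/- → run A
t=2: L0/L1/L2 = CD/-/- → run C
t=3: L0/L1/L2 = CDE/-/- → run C
t=4: L0/L1/L2 = DEFG/C/- → run D
t=5: L0/L1/L2 = DEFG/C/- → run D
t=6: L0/L1/L2 = EFG/CD/- → run E
t=7: L0/L1/L2 = EFGH/CD/- → run E
t=8: L0/L1/L2 = FGH/CDE/- → run F
t=9: L0/L1/L2 = FGH/CDE/- → run F
t=10: L0/L1/L2 = GH/CDEF/- → run G
t=11: L0/L1/L2 = GH/CDEF/- → run G
t=12: L0/L1/L2 = H/CDEFG/- → run H
t=13: L0/L1/L2 = H/CDEFG/- → run H
t=14: L0/L1/L2 = -/CDEFGH/- → run C
t=15: L0/L1/L2 = -/CDEFGH/- → run C
t=16: L0/L1/L2 = -/CDEFGH/- → run C
t=17: L0/L1/L2 = -/CDEFGH/- → run C
t=18: L0/L1/L2 = -/DEFGH/- → run D
t=19: L0/L1/L2 = -/EFGH/- → run E
t=20: L0/L1/L2 = -/EFGH/- → run E
t=21: L0/L1/L2 = -/FGH/- → run F
t=22: L0/L1/L2 = -/FGH/- → run F
t=23: L0/L1/L2 = -/FGH/- → run F
t=24: L0/L1/L2 = -/GH/- → run G
t=25: L0/L1/L2 = -/GH/- → run G
t=26: L0/L1/L2 = -/GH/- → run G
t=27: L0/L1/L2 = -/H/- → run H
t=28: (idle)
t=29: (idle)
t=30: (idle)
t=31: (idle)
t=32: (idle)
t=33: (idle)
t=34: (idle)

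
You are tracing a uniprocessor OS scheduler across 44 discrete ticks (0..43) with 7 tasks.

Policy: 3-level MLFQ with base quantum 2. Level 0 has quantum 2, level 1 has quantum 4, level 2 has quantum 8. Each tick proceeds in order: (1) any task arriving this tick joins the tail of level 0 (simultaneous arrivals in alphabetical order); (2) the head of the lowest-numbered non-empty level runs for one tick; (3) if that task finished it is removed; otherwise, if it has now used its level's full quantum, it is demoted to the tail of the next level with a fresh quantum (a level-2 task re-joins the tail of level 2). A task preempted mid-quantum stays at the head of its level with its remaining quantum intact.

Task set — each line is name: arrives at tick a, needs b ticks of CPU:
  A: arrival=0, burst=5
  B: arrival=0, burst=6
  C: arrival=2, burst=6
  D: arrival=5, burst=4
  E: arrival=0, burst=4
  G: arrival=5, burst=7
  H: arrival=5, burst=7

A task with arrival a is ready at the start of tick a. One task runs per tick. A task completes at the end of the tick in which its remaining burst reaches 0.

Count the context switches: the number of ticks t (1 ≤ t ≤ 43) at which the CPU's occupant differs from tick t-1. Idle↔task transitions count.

context switches = 16

t=0: L0/L1/L2 = ABE/-/- → run A
t=1: L0/L1/L2 = ABE/-/- → run A
t=2: L0/L1/L2 = BEC/A/- → run B
t=3: L0/L1/L2 = BEC/A/- → run B
t=4: L0/L1/L2 = EC/AB/- → run E
t=5: L0/L1/L2 = ECDGH/AB/- → run E
t=6: L0/L1/L2 = CDGH/ABE/- → run C
t=7: L0/L1/L2 = CDGH/ABE/- → run C
t=8: L0/L1/L2 = DGH/ABEC/- → run D
t=9: L0/L1/L2 = DGH/ABEC/- → run D
t=10: L0/L1/L2 = GH/ABECD/- → run G
t=11: L0/L1/L2 = GH/ABECD/- → run G
t=12: L0/L1/L2 = H/ABECDG/- → run H
t=13: L0/L1/L2 = H/ABECDG/- → run H
t=14: L0/L1/L2 = -/ABECDGH/- → run A
t=15: L0/L1/L2 = -/ABECDGH/- → run A
t=16: L0/L1/L2 = -/ABECDGH/- → run A
t=17: L0/L1/L2 = -/BECDGH/- → run B
t=18: L0/L1/L2 = -/BECDGH/- → run B
t=19: L0/L1/L2 = -/BECDGH/- → run B
t=20: L0/L1/L2 = -/BECDGH/- → run B
t=21: L0/L1/L2 = -/ECDGH/- → run E
t=22: L0/L1/L2 = -/ECDGH/- → run E
t=23: L0/L1/L2 = -/CDGH/- → run C
t=24: L0/L1/L2 = -/CDGH/- → run C
t=25: L0/L1/L2 = -/CDGH/- → run C
t=26: L0/L1/L2 = -/CDGH/- → run C
t=27: L0/L1/L2 = -/DGH/- → run D
t=28: L0/L1/L2 = -/DGH/- → run D
t=29: L0/L1/L2 = -/GH/- → run G
t=30: L0/L1/L2 = -/GH/- → run G
t=31: L0/L1/L2 = -/GH/- → run G
t=32: L0/L1/L2 = -/GH/- → run G
t=33: L0/L1/L2 = -/H/G → run H
t=34: L0/L1/L2 = -/H/G → run H
t=35: L0/L1/L2 = -/H/G → run H
t=36: L0/L1/L2 = -/H/G → run H
t=37: L0/L1/L2 = -/-/GH → run G
t=38: L0/L1/L2 = -/-/H → run H
t=39: (idle)
t=40: (idle)
t=41: (idle)
t=42: (idle)
t=43: (idle)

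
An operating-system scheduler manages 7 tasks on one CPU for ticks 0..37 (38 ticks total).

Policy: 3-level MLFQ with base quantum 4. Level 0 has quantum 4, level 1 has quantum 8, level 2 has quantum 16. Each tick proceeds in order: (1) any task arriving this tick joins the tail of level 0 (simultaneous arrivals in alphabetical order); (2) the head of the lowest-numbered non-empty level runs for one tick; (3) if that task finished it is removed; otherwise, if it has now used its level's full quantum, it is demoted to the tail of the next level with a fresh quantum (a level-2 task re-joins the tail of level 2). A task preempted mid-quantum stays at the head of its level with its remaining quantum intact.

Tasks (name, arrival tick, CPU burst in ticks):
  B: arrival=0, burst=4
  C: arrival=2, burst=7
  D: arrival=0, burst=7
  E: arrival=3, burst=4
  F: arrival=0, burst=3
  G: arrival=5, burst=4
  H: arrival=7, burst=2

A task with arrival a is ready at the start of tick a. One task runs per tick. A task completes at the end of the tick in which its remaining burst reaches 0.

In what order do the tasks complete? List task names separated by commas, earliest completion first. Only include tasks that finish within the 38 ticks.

t=0: L0/L1/L2 = BDF/-/- → run B
t=1: L0/L1/L2 = BDF/-/- → run B
t=2: L0/L1/L2 = BDFC/-/- → run B
t=3: L0/L1/L2 = BDFCE/-/- → run B
t=4: L0/L1/L2 = DFCE/-/- → run D
t=5: L0/L1/L2 = DFCEG/-/- → run D
t=6: L0/L1/L2 = DFCEG/-/- → run D
t=7: L0/L1/L2 = DFCEGH/-/- → run D
t=8: L0/L1/L2 = FCEGH/D/- → run F
t=9: L0/L1/L2 = FCEGH/D/- → run F
t=10: L0/L1/L2 = FCEGH/D/- → run F
t=11: L0/L1/L2 = CEGH/D/- → run C
t=12: L0/L1/L2 = CEGH/D/- → run C
t=13: L0/L1/L2 = CEGH/D/- → run C
t=14: L0/L1/L2 = CEGH/D/- → run C
t=15: L0/L1/L2 = EGH/DC/- → run E
t=16: L0/L1/L2 = EGH/DC/- → run E
t=17: L0/L1/L2 = EGH/DC/- → run E
t=18: L0/L1/L2 = EGH/DC/- → run E
t=19: L0/L1/L2 = GH/DC/- → run G
t=20: L0/L1/L2 = GH/DC/- → run G
t=21: L0/L1/L2 = GH/DC/- → run G
t=22: L0/L1/L2 = GH/DC/- → run G
t=23: L0/L1/L2 = H/DC/- → run H
t=24: L0/L1/L2 = H/DC/- → run H
t=25: L0/L1/L2 = -/DC/- → run D
t=26: L0/L1/L2 = -/DC/- → run D
t=27: L0/L1/L2 = -/DC/- → run D
t=28: L0/L1/L2 = -/C/- → run C
t=29: L0/L1/L2 = -/C/- → run C
t=30: L0/L1/L2 = -/C/- → run C
t=31: (idle)
t=32: (idle)
t=33: (idle)
t=34: (idle)
t=35: (idle)
t=36: (idle)
t=37: (idle)

completion order = B, F, E, G, H, D, C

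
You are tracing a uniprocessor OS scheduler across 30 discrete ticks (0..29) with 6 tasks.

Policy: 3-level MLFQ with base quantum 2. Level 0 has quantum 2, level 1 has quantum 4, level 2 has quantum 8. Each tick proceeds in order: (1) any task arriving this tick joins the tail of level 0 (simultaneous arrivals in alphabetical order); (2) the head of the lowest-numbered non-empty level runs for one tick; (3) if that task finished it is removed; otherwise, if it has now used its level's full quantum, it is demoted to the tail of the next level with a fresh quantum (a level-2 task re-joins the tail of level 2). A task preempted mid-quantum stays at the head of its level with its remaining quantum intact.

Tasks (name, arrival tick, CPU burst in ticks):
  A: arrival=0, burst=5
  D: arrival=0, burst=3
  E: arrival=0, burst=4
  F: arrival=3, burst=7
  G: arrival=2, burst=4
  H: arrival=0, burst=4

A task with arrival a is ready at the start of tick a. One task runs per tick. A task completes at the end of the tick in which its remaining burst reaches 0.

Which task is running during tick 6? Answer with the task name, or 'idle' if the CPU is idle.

t=0: L0/L1/L2 = ADEH/-/- → run A
t=1: L0/L1/L2 = ADEH/-/- → run A
t=2: L0/L1/L2 = DEHG/A/- → run D
t=3: L0/L1/L2 = DEHGF/A/- → run D
t=4: L0/L1/L2 = EHGF/AD/- → run E
t=5: L0/L1/L2 = EHGF/AD/- → run E
t=6: L0/L1/L2 = HGF/ADE/- → run H
t=7: L0/L1/L2 = HGF/ADE/- → run H
t=8: L0/L1/L2 = GF/ADEH/- → run G
t=9: L0/L1/L2 = GF/ADEH/- → run G
t=10: L0/L1/L2 = F/ADEHG/- → run F
t=11: L0/L1/L2 = F/ADEHG/- → run F
t=12: L0/L1/L2 = -/ADEHGF/- → run A
t=13: L0/L1/L2 = -/ADEHGF/- → run A
t=14: L0/L1/L2 = -/ADEHGF/- → run A
t=15: L0/L1/L2 = -/DEHGF/- → run D
t=16: L0/L1/L2 = -/EHGF/- → run E
t=17: L0/L1/L2 = -/EHGF/- → run E
t=18: L0/L1/L2 = -/HGF/- → run H
t=19: L0/L1/L2 = -/HGF/- → run H
t=20: L0/L1/L2 = -/GF/- → run G
t=21: L0/L1/L2 = -/GF/- → run G
t=22: L0/L1/L2 = -/F/- → run F
t=23: L0/L1/L2 = -/F/- → run F
t=24: L0/L1/L2 = -/F/- → run F
t=25: L0/L1/L2 = -/F/- → run F
t=26: L0/L1/L2 = -/-/F → run F
t=27: (idle)
t=28: (idle)
t=29: (idle)

running at tick 6 = H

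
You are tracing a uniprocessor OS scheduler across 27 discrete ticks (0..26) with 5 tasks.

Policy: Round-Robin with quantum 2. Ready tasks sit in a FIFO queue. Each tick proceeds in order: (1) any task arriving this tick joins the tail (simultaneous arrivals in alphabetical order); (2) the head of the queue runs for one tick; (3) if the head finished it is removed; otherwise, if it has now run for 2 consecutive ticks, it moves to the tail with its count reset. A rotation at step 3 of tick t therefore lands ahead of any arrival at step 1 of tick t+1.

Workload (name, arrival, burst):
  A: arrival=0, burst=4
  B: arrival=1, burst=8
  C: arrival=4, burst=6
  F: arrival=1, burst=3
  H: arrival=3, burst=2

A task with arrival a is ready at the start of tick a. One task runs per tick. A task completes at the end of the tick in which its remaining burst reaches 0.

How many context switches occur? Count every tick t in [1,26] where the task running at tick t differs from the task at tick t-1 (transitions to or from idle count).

context switches = 12

t=0: queue=[A] q_used=0 → run A
t=1: queue=[A,B,F] q_used=1 → run A
t=2: queue=[B,F,A] q_used=0 → run B
t=3: queue=[B,F,A,H] q_used=1 → run B
t=4: queue=[F,A,H,B,C] q_used=0 → run F
t=5: queue=[F,A,H,B,C] q_used=1 → run F
t=6: queue=[A,H,B,C,F] q_used=0 → run A
t=7: queue=[A,H,B,C,F] q_used=1 → run A
t=8: queue=[H,B,C,F] q_used=0 → run H
t=9: queue=[H,B,C,F] q_used=1 → run H
t=10: queue=[B,C,F] q_used=0 → run B
t=11: queue=[B,C,F] q_used=1 → run B
t=12: queue=[C,F,B] q_used=0 → run C
t=13: queue=[C,F,B] q_used=1 → run C
t=14: queue=[F,B,C] q_used=0 → run F
t=15: queue=[B,C] q_used=0 → run B
t=16: queue=[B,C] q_used=1 → run B
t=17: queue=[C,B] q_used=0 → run C
t=18: queue=[C,B] q_used=1 → run C
t=19: queue=[B,C] q_used=0 → run B
t=20: queue=[B,C] q_used=1 → run B
t=21: queue=[C] q_used=0 → run C
t=22: queue=[C] q_used=1 → run C
t=23: (idle)
t=24: (idle)
t=25: (idle)
t=26: (idle)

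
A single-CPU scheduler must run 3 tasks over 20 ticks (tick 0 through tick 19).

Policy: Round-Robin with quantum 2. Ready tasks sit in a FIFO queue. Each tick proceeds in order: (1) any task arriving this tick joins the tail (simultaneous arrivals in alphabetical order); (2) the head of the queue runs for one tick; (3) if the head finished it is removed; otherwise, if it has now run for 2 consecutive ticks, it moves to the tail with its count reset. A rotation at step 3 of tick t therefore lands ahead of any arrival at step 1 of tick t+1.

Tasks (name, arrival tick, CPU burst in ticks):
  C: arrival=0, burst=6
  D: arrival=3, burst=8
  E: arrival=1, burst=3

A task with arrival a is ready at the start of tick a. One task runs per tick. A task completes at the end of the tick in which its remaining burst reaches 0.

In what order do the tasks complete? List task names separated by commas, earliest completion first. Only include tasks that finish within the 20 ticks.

completion order = E, C, D

t=0: queue=[C] q_used=0 → run C
t=1: queue=[C,E] q_used=1 → run C
t=2: queue=[E,C] q_used=0 → run E
t=3: queue=[E,C,D] q_used=1 → run E
t=4: queue=[C,D,E] q_used=0 → run C
t=5: queue=[C,D,E] q_used=1 → run C
t=6: queue=[D,E,C] q_used=0 → run D
t=7: queue=[D,E,C] q_used=1 → run D
t=8: queue=[E,C,D] q_used=0 → run E
t=9: queue=[C,D] q_used=0 → run C
t=10: queue=[C,D] q_used=1 → run C
t=11: queue=[D] q_used=0 → run D
t=12: queue=[D] q_used=1 → run D
t=13: queue=[D] q_used=0 → run D
t=14: queue=[D] q_used=1 → run D
t=15: queue=[D] q_used=0 → run D
t=16: queue=[D] q_used=1 → run D
t=17: (idle)
t=18: (idle)
t=19: (idle)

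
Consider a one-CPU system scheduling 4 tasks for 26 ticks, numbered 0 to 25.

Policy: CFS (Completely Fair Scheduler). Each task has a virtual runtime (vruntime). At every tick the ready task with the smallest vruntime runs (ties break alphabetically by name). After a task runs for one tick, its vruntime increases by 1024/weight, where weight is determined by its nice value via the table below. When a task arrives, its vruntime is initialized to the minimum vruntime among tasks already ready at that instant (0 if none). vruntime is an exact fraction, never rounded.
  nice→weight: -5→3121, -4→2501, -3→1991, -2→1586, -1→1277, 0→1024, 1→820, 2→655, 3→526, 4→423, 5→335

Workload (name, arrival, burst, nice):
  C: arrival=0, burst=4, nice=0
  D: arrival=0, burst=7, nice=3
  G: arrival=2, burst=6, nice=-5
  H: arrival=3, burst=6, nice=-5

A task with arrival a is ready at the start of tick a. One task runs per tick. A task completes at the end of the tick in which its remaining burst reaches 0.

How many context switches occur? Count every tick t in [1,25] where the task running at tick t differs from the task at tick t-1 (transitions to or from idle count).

t=0: vr[C=0 D=0] → run C
t=1: vr[C=1 D=0] → run D
t=2: vr[C=1 D=512/263 G=1] → run C
t=3: vr[C=2 D=512/263 G=1 H=1] → run G
t=4: vr[C=2 D=512/263 G=4145/3121 H=1] → run H
t=5: vr[C=2 D=512/263 G=4145/3121 H=4145/3121] → run G
t=6: vr[C=2 D=512/263 G=5169/3121 H=4145/3121] → run H
t=7: vr[C=2 D=512/263 G=5169/3121 H=5169/3121] → run G
t=8: vr[C=2 D=512/263 G=6193/3121 H=5169/3121] → run H
t=9: vr[C=2 D=512/263 G=6193/3121 H=6193/3121] → run D
t=10: vr[C=2 D=1024/263 G=6193/3121 H=6193/3121] → run G
t=11: vr[C=2 D=1024/263 G=7217/3121 H=6193/3121] → run H
t=12: vr[C=2 D=1024/263 G=7217/3121 H=7217/3121] → run C
t=13: vr[C=3 D=1024/263 G=7217/3121 H=7217/3121] → run G
t=14: vr[C=3 D=1024/263 G=8241/3121 H=7217/3121] → run H
t=15: vr[C=3 D=1024/263 G=8241/3121 H=8241/3121] → run G
t=16: vr[C=3 D=1024/263 H=8241/3121] → run H
t=17: vr[C=3 D=1024/263] → run C
t=18: vr[D=1024/263] → run D
t=19: vr[D=1536/263] → run D
t=20: vr[D=2048/263] → run D
t=21: vr[D=2560/263] → run D
t=22: vr[D=3072/263] → run D
t=23: (idle)
t=24: (idle)
t=25: (idle)

context switches = 19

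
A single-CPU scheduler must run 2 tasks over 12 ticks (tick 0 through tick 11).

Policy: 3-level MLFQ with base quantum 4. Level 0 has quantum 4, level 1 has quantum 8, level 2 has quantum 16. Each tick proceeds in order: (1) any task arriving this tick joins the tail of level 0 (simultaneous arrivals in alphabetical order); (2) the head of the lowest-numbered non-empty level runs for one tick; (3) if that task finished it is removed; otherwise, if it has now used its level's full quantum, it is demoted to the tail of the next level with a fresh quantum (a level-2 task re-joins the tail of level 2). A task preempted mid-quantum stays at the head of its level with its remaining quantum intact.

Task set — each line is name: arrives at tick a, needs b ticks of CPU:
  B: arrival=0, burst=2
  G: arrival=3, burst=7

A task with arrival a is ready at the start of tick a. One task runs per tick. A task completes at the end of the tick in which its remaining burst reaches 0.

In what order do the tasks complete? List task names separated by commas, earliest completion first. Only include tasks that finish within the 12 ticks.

completion order = B, G

t=0: L0/L1/L2 = B/-/- → run B
t=1: L0/L1/L2 = B/-/- → run B
t=2: (idle)
t=3: L0/L1/L2 = G/-/- → run G
t=4: L0/L1/L2 = G/-/- → run G
t=5: L0/L1/L2 = G/-/- → run G
t=6: L0/L1/L2 = G/-/- → run G
t=7: L0/L1/L2 = -/G/- → run G
t=8: L0/L1/L2 = -/G/- → run G
t=9: L0/L1/L2 = -/G/- → run G
t=10: (idle)
t=11: (idle)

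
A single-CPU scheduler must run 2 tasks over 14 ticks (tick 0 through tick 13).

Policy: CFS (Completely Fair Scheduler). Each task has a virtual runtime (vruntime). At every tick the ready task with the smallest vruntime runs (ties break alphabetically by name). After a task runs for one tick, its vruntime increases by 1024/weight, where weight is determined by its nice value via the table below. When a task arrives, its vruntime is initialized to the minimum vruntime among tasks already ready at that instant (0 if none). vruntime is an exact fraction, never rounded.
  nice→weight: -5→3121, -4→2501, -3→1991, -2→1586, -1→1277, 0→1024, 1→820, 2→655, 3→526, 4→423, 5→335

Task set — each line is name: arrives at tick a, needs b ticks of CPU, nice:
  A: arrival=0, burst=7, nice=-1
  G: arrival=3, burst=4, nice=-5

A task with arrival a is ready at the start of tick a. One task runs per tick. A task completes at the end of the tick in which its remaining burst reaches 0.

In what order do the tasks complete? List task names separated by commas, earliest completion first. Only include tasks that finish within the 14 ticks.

completion order = G, A

t=0: vr[A=0] → run A
t=1: vr[A=1024/1277] → run A
t=2: vr[A=2048/1277] → run A
t=3: vr[A=3072/1277 G=3072/1277] → run A
t=4: vr[A=4096/1277 G=3072/1277] → run G
t=5: vr[A=4096/1277 G=10895360/3985517] → run G
t=6: vr[A=4096/1277 G=12203008/3985517] → run G
t=7: vr[A=4096/1277 G=13510656/3985517] → run A
t=8: vr[A=5120/1277 G=13510656/3985517] → run G
t=9: vr[A=5120/1277] → run A
t=10: vr[A=6144/1277] → run A
t=11: (idle)
t=12: (idle)
t=13: (idle)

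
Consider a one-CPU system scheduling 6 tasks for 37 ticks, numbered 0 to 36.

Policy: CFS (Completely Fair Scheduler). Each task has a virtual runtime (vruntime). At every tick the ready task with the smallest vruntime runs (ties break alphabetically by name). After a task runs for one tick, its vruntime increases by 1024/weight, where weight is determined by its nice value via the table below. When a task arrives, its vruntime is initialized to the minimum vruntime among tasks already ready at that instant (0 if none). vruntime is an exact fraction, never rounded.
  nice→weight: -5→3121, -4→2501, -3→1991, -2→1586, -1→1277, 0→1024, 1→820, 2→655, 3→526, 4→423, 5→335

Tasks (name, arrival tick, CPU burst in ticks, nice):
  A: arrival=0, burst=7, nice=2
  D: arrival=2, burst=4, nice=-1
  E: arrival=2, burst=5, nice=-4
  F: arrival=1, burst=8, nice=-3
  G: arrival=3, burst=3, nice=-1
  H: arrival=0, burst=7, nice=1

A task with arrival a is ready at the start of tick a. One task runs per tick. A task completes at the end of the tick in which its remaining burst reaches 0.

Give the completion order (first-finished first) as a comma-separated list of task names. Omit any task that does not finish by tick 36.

t=0: vr[A=0 H=0] → run A
t=1: vr[A=1024/655 F=0 H=0] → run F
t=2: vr[A=1024/655 D=0 E=0 F=1024/1991 H=0] → run D
t=3: vr[A=1024/655 D=1024/1277 E=0 F=1024/1991 G=0 H=0] → run E
t=4: vr[A=1024/655 D=1024/1277 E=1024/2501 F=1024/1991 G=0 H=0] → run G
t=5: vr[A=1024/655 D=1024/1277 E=1024/2501 F=1024/1991 G=1024/1277 H=0] → run H
t=6: vr[A=1024/655 D=1024/1277 E=1024/2501 F=1024/1991 G=1024/1277 H=256/205] → run E
t=7: vr[A=1024/655 D=1024/1277 E=2048/2501 F=1024/1991 G=1024/1277 H=256/205] → run F
t=8: vr[A=1024/655 D=1024/1277 E=2048/2501 F=2048/1991 G=1024/1277 H=256/205] → run D
t=9: vr[A=1024/655 D=2048/1277 E=2048/2501 F=2048/1991 G=1024/1277 H=256/205] → run G
t=10: vr[A=1024/655 D=2048/1277 E=2048/2501 F=2048/1991 G=2048/1277 H=256/205] → run E
t=11: vr[A=1024/655 D=2048/1277 E=3072/2501 F=2048/1991 G=2048/1277 H=256/205] → run F
t=12: vr[A=1024/655 D=2048/1277 E=3072/2501 F=3072/1991 G=2048/1277 H=256/205] → run E
t=13: vr[A=1024/655 D=2048/1277 E=4096/2501 F=3072/1991 G=2048/1277 H=256/205] → run H
t=14: vr[A=1024/655 D=2048/1277 E=4096/2501 F=3072/1991 G=2048/1277 H=512/205] → run F
t=15: vr[A=1024/655 D=2048/1277 E=4096/2501 F=4096/1991 G=2048/1277 H=512/205] → run A
t=16: vr[A=2048/655 D=2048/1277 E=4096/2501 F=4096/1991 G=2048/1277 H=512/205] → run D
t=17: vr[A=2048/655 D=3072/1277 E=4096/2501 F=4096/1991 G=2048/1277 H=512/205] → run G
t=18: vr[A=2048/655 D=3072/1277 E=4096/2501 F=4096/1991 H=512/205] → run E
t=19: vr[A=2048/655 D=3072/1277 F=4096/1991 H=512/205] → run F
t=20: vr[A=2048/655 D=3072/1277 F=5120/1991 H=512/205] → run D
t=21: vr[A=2048/655 F=5120/1991 H=512/205] → run H
t=22: vr[A=2048/655 F=5120/1991 H=768/205] → run F
t=23: vr[A=2048/655 F=6144/1991 H=768/205] → run F
t=24: vr[A=2048/655 F=7168/1991 H=768/205] → run A
t=25: vr[A=3072/655 F=7168/1991 H=768/205] → run F
t=26: vr[A=3072/655 H=768/205] → run H
t=27: vr[A=3072/655 H=1024/205] → run A
t=28: vr[A=4096/655 H=1024/205] → run H
t=29: vr[A=4096/655 H=256/41] → run H
t=30: vr[A=4096/655 H=1536/205] → run A
t=31: vr[A=1024/131 H=1536/205] → run H
t=32: vr[A=1024/131] → run A
t=33: vr[A=6144/655] → run A
t=34: (idle)
t=35: (idle)
t=36: (idle)

completion order = G, E, D, F, H, A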